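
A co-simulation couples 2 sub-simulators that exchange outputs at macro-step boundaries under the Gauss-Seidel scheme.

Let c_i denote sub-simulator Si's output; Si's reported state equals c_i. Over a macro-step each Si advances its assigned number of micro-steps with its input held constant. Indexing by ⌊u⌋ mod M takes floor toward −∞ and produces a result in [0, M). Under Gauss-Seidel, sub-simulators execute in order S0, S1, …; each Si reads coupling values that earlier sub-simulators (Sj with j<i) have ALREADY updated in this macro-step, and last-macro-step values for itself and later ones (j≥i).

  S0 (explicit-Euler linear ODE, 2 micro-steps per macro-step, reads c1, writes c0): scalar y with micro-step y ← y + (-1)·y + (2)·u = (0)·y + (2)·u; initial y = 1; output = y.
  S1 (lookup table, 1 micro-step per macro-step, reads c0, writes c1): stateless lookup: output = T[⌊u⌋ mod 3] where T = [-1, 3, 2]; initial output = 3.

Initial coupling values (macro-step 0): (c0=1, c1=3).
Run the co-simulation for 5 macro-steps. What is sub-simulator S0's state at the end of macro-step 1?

S0 state at macro-step 1 = 6

macro 1: S0 reads c1=3 → after 2×micro: 6; S1 reads c0=6 → after 1×micro: -1 ⇒ (c0=6, c1=-1)
macro 2: S0 reads c1=-1 → after 2×micro: -2; S1 reads c0=-2 → after 1×micro: 3 ⇒ (c0=-2, c1=3)
macro 3: S0 reads c1=3 → after 2×micro: 6; S1 reads c0=6 → after 1×micro: -1 ⇒ (c0=6, c1=-1)
macro 4: S0 reads c1=-1 → after 2×micro: -2; S1 reads c0=-2 → after 1×micro: 3 ⇒ (c0=-2, c1=3)
macro 5: S0 reads c1=3 → after 2×micro: 6; S1 reads c0=6 → after 1×micro: -1 ⇒ (c0=6, c1=-1)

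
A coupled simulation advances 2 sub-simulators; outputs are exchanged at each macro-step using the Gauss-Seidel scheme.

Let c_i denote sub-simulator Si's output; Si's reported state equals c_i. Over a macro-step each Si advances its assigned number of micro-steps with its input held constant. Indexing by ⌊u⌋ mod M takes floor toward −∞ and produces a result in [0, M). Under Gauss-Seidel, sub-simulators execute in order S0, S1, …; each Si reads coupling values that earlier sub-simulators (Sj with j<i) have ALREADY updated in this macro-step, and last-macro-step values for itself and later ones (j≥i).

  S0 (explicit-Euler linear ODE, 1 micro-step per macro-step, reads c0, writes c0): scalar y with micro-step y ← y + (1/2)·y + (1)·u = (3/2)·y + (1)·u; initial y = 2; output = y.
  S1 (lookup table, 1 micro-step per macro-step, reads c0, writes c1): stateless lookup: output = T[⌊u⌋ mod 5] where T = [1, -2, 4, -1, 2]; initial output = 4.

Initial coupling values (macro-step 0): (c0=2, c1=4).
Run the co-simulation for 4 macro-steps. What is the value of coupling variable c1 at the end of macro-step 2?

macro 1: S0 reads c0=2 → after 1×micro: 5; S1 reads c0=5 → after 1×micro: 1 ⇒ (c0=5, c1=1)
macro 2: S0 reads c0=5 → after 1×micro: 25/2; S1 reads c0=25/2 → after 1×micro: 4 ⇒ (c0=25/2, c1=4)
macro 3: S0 reads c0=25/2 → after 1×micro: 125/4; S1 reads c0=125/4 → after 1×micro: -2 ⇒ (c0=125/4, c1=-2)
macro 4: S0 reads c0=125/4 → after 1×micro: 625/8; S1 reads c0=625/8 → after 1×micro: -1 ⇒ (c0=625/8, c1=-1)

c1 at macro-step 2 = 4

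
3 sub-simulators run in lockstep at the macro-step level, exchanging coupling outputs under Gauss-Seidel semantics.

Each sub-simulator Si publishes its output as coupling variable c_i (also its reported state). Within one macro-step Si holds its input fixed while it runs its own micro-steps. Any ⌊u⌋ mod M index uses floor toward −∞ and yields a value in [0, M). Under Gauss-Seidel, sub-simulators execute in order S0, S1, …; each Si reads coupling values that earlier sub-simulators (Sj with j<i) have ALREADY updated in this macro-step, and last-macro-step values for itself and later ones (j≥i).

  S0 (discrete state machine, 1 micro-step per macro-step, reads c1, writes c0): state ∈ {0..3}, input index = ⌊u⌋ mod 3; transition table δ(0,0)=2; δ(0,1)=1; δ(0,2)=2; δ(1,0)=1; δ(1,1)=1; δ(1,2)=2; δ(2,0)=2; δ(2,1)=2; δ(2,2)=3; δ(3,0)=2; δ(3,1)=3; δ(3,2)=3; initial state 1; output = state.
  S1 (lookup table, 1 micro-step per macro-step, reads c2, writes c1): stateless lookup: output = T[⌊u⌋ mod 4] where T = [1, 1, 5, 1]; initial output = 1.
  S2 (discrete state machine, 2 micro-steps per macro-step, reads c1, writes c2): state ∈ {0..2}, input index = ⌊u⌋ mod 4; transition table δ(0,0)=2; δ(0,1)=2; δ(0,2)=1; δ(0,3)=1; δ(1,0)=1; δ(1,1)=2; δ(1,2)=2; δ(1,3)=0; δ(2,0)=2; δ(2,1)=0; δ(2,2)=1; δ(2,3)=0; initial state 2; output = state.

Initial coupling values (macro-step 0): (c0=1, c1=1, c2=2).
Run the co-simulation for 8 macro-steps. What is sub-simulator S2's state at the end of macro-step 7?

S2 state at macro-step 7 = 2

macro 1: S0 reads c1=1 → after 1×micro: 1; S1 reads c2=2 → after 1×micro: 5; S2 reads c1=5 → after 2×micro: 2 ⇒ (c0=1, c1=5, c2=2)
macro 2: S0 reads c1=5 → after 1×micro: 2; S1 reads c2=2 → after 1×micro: 5; S2 reads c1=5 → after 2×micro: 2 ⇒ (c0=2, c1=5, c2=2)
macro 3: S0 reads c1=5 → after 1×micro: 3; S1 reads c2=2 → after 1×micro: 5; S2 reads c1=5 → after 2×micro: 2 ⇒ (c0=3, c1=5, c2=2)
macro 4: S0 reads c1=5 → after 1×micro: 3; S1 reads c2=2 → after 1×micro: 5; S2 reads c1=5 → after 2×micro: 2 ⇒ (c0=3, c1=5, c2=2)
macro 5: S0 reads c1=5 → after 1×micro: 3; S1 reads c2=2 → after 1×micro: 5; S2 reads c1=5 → after 2×micro: 2 ⇒ (c0=3, c1=5, c2=2)
macro 6: S0 reads c1=5 → after 1×micro: 3; S1 reads c2=2 → after 1×micro: 5; S2 reads c1=5 → after 2×micro: 2 ⇒ (c0=3, c1=5, c2=2)
macro 7: S0 reads c1=5 → after 1×micro: 3; S1 reads c2=2 → after 1×micro: 5; S2 reads c1=5 → after 2×micro: 2 ⇒ (c0=3, c1=5, c2=2)
macro 8: S0 reads c1=5 → after 1×micro: 3; S1 reads c2=2 → after 1×micro: 5; S2 reads c1=5 → after 2×micro: 2 ⇒ (c0=3, c1=5, c2=2)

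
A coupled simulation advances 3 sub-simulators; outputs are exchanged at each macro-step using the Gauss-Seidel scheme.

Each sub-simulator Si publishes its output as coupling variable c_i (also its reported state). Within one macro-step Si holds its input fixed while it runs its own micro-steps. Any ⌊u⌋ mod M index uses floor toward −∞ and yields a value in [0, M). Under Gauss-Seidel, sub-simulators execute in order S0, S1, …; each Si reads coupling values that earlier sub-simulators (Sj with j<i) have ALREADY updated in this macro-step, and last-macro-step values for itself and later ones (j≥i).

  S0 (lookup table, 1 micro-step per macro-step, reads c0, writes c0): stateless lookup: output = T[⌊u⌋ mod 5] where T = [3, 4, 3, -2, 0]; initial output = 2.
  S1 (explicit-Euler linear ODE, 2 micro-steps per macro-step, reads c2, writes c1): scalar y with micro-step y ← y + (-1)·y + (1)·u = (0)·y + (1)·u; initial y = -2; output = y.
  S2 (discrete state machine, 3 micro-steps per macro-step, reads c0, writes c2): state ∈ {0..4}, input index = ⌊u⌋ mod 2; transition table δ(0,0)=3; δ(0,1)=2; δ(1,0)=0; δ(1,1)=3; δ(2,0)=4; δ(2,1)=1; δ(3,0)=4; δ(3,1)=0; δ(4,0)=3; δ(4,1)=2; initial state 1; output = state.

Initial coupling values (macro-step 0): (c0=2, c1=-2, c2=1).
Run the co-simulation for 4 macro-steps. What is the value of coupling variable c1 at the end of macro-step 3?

c1 at macro-step 3 = 4

macro 1: S0 reads c0=2 → after 1×micro: 3; S1 reads c2=1 → after 2×micro: 1; S2 reads c0=3 → after 3×micro: 2 ⇒ (c0=3, c1=1, c2=2)
macro 2: S0 reads c0=3 → after 1×micro: -2; S1 reads c2=2 → after 2×micro: 2; S2 reads c0=-2 → after 3×micro: 4 ⇒ (c0=-2, c1=2, c2=4)
macro 3: S0 reads c0=-2 → after 1×micro: -2; S1 reads c2=4 → after 2×micro: 4; S2 reads c0=-2 → after 3×micro: 3 ⇒ (c0=-2, c1=4, c2=3)
macro 4: S0 reads c0=-2 → after 1×micro: -2; S1 reads c2=3 → after 2×micro: 3; S2 reads c0=-2 → after 3×micro: 4 ⇒ (c0=-2, c1=3, c2=4)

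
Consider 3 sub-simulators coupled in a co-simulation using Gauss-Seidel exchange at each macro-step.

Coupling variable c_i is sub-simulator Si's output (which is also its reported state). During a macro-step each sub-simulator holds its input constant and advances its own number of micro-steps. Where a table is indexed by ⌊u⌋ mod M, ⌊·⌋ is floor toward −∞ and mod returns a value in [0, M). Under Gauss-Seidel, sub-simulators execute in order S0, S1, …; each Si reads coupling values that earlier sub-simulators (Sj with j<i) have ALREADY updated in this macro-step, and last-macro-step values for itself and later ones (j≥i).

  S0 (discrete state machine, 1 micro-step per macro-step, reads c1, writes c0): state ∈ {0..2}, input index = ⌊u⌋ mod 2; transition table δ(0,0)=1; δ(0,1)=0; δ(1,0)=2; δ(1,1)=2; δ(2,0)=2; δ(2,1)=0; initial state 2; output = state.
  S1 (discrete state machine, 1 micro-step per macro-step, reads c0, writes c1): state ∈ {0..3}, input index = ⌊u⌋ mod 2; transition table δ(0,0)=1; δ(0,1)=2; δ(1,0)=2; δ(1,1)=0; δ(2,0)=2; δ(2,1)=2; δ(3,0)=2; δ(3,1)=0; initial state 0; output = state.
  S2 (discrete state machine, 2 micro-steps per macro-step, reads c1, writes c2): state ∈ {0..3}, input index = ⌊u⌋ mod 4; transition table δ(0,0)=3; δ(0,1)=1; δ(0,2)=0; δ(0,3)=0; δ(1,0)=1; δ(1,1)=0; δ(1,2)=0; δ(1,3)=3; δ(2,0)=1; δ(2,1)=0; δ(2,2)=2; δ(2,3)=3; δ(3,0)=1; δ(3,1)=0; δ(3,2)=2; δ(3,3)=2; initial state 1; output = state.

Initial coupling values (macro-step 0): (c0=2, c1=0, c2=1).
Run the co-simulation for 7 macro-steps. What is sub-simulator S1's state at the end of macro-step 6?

macro 1: S0 reads c1=0 → after 1×micro: 2; S1 reads c0=2 → after 1×micro: 1; S2 reads c1=1 → after 2×micro: 1 ⇒ (c0=2, c1=1, c2=1)
macro 2: S0 reads c1=1 → after 1×micro: 0; S1 reads c0=0 → after 1×micro: 2; S2 reads c1=2 → after 2×micro: 0 ⇒ (c0=0, c1=2, c2=0)
macro 3: S0 reads c1=2 → after 1×micro: 1; S1 reads c0=1 → after 1×micro: 2; S2 reads c1=2 → after 2×micro: 0 ⇒ (c0=1, c1=2, c2=0)
macro 4: S0 reads c1=2 → after 1×micro: 2; S1 reads c0=2 → after 1×micro: 2; S2 reads c1=2 → after 2×micro: 0 ⇒ (c0=2, c1=2, c2=0)
macro 5: S0 reads c1=2 → after 1×micro: 2; S1 reads c0=2 → after 1×micro: 2; S2 reads c1=2 → after 2×micro: 0 ⇒ (c0=2, c1=2, c2=0)
macro 6: S0 reads c1=2 → after 1×micro: 2; S1 reads c0=2 → after 1×micro: 2; S2 reads c1=2 → after 2×micro: 0 ⇒ (c0=2, c1=2, c2=0)
macro 7: S0 reads c1=2 → after 1×micro: 2; S1 reads c0=2 → after 1×micro: 2; S2 reads c1=2 → after 2×micro: 0 ⇒ (c0=2, c1=2, c2=0)

S1 state at macro-step 6 = 2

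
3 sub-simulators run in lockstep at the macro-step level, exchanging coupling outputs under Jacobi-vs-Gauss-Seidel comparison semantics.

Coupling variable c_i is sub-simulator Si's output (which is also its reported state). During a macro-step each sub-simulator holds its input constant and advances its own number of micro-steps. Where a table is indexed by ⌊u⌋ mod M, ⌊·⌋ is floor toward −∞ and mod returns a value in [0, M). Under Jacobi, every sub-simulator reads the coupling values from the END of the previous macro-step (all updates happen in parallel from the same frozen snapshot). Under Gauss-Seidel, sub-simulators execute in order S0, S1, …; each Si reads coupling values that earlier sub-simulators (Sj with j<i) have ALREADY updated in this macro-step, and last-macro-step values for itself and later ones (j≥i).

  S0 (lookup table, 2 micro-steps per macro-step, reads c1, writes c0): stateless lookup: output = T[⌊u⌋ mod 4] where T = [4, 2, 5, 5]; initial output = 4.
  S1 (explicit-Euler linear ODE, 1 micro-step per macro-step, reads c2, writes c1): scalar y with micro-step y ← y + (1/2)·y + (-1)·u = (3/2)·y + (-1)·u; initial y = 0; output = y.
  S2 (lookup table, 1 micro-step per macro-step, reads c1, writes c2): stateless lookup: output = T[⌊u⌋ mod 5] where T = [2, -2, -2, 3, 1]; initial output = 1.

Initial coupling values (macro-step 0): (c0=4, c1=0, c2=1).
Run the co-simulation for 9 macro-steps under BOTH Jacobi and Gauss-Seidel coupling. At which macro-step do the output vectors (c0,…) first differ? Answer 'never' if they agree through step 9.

[Jacobi] macro 1: S0 reads c1=0 → after 2×micro: 4; S1 reads c2=1 → after 1×micro: -1; S2 reads c1=0 → after 1×micro: 2 ⇒ (c0=4, c1=-1, c2=2)
[Jacobi] macro 2: S0 reads c1=-1 → after 2×micro: 5; S1 reads c2=2 → after 1×micro: -7/2; S2 reads c1=-1 → after 1×micro: 1 ⇒ (c0=5, c1=-7/2, c2=1)
[Jacobi] macro 3: S0 reads c1=-7/2 → after 2×micro: 4; S1 reads c2=1 → after 1×micro: -25/4; S2 reads c1=-7/2 → after 1×micro: -2 ⇒ (c0=4, c1=-25/4, c2=-2)
[Jacobi] macro 4: S0 reads c1=-25/4 → after 2×micro: 2; S1 reads c2=-2 → after 1×micro: -59/8; S2 reads c1=-25/4 → after 1×micro: 3 ⇒ (c0=2, c1=-59/8, c2=3)
[Jacobi] macro 5: S0 reads c1=-59/8 → after 2×micro: 4; S1 reads c2=3 → after 1×micro: -225/16; S2 reads c1=-59/8 → after 1×micro: -2 ⇒ (c0=4, c1=-225/16, c2=-2)
[Jacobi] macro 6: S0 reads c1=-225/16 → after 2×micro: 2; S1 reads c2=-2 → after 1×micro: -611/32; S2 reads c1=-225/16 → after 1×micro: 2 ⇒ (c0=2, c1=-611/32, c2=2)
[Jacobi] macro 7: S0 reads c1=-611/32 → after 2×micro: 4; S1 reads c2=2 → after 1×micro: -1961/64; S2 reads c1=-611/32 → after 1×micro: 2 ⇒ (c0=4, c1=-1961/64, c2=2)
[Jacobi] macro 8: S0 reads c1=-1961/64 → after 2×micro: 2; S1 reads c2=2 → after 1×micro: -6139/128; S2 reads c1=-1961/64 → after 1×micro: 1 ⇒ (c0=2, c1=-6139/128, c2=1)
[Jacobi] macro 9: S0 reads c1=-6139/128 → after 2×micro: 4; S1 reads c2=1 → after 1×micro: -18673/256; S2 reads c1=-6139/128 → after 1×micro: -2 ⇒ (c0=4, c1=-18673/256, c2=-2)
[Gauss-Seidel] macro 1: S0 reads c1=0 → after 2×micro: 4; S1 reads c2=1 → after 1×micro: -1; S2 reads c1=-1 → after 1×micro: 1 ⇒ (c0=4, c1=-1, c2=1)
[Gauss-Seidel] macro 2: S0 reads c1=-1 → after 2×micro: 5; S1 reads c2=1 → after 1×micro: -5/2; S2 reads c1=-5/2 → after 1×micro: -2 ⇒ (c0=5, c1=-5/2, c2=-2)
[Gauss-Seidel] macro 3: S0 reads c1=-5/2 → after 2×micro: 2; S1 reads c2=-2 → after 1×micro: -7/4; S2 reads c1=-7/4 → after 1×micro: 3 ⇒ (c0=2, c1=-7/4, c2=3)
[Gauss-Seidel] macro 4: S0 reads c1=-7/4 → after 2×micro: 5; S1 reads c2=3 → after 1×micro: -45/8; S2 reads c1=-45/8 → after 1×micro: 1 ⇒ (c0=5, c1=-45/8, c2=1)
[Gauss-Seidel] macro 5: S0 reads c1=-45/8 → after 2×micro: 5; S1 reads c2=1 → after 1×micro: -151/16; S2 reads c1=-151/16 → after 1×micro: 2 ⇒ (c0=5, c1=-151/16, c2=2)
[Gauss-Seidel] macro 6: S0 reads c1=-151/16 → after 2×micro: 5; S1 reads c2=2 → after 1×micro: -517/32; S2 reads c1=-517/32 → after 1×micro: 3 ⇒ (c0=5, c1=-517/32, c2=3)
[Gauss-Seidel] macro 7: S0 reads c1=-517/32 → after 2×micro: 5; S1 reads c2=3 → after 1×micro: -1743/64; S2 reads c1=-1743/64 → after 1×micro: -2 ⇒ (c0=5, c1=-1743/64, c2=-2)
[Gauss-Seidel] macro 8: S0 reads c1=-1743/64 → after 2×micro: 4; S1 reads c2=-2 → after 1×micro: -4973/128; S2 reads c1=-4973/128 → after 1×micro: -2 ⇒ (c0=4, c1=-4973/128, c2=-2)
[Gauss-Seidel] macro 9: S0 reads c1=-4973/128 → after 2×micro: 2; S1 reads c2=-2 → after 1×micro: -14407/256; S2 reads c1=-14407/256 → after 1×micro: 3 ⇒ (c0=2, c1=-14407/256, c2=3)

first divergence at macro-step: 1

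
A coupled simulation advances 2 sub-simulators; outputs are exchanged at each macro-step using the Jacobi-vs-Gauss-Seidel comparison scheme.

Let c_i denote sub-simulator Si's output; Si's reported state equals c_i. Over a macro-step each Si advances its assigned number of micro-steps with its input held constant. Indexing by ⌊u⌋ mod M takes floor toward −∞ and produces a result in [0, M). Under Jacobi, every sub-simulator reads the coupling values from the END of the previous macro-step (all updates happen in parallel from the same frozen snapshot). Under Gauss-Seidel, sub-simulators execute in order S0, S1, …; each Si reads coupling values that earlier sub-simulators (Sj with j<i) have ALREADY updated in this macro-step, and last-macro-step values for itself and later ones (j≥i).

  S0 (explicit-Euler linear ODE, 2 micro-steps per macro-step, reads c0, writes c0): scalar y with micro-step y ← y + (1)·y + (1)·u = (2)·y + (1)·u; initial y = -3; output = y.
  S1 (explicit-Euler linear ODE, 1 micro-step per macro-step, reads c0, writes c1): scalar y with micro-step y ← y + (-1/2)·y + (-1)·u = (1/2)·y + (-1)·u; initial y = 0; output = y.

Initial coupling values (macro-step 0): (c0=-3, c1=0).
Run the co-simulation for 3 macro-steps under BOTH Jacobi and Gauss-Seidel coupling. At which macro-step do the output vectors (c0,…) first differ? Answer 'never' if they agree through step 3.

[Jacobi] macro 1: S0 reads c0=-3 → after 2×micro: -21; S1 reads c0=-3 → after 1×micro: 3 ⇒ (c0=-21, c1=3)
[Jacobi] macro 2: S0 reads c0=-21 → after 2×micro: -147; S1 reads c0=-21 → after 1×micro: 45/2 ⇒ (c0=-147, c1=45/2)
[Jacobi] macro 3: S0 reads c0=-147 → after 2×micro: -1029; S1 reads c0=-147 → after 1×micro: 633/4 ⇒ (c0=-1029, c1=633/4)
[Gauss-Seidel] macro 1: S0 reads c0=-3 → after 2×micro: -21; S1 reads c0=-21 → after 1×micro: 21 ⇒ (c0=-21, c1=21)
[Gauss-Seidel] macro 2: S0 reads c0=-21 → after 2×micro: -147; S1 reads c0=-147 → after 1×micro: 315/2 ⇒ (c0=-147, c1=315/2)
[Gauss-Seidel] macro 3: S0 reads c0=-147 → after 2×micro: -1029; S1 reads c0=-1029 → after 1×micro: 4431/4 ⇒ (c0=-1029, c1=4431/4)

first divergence at macro-step: 1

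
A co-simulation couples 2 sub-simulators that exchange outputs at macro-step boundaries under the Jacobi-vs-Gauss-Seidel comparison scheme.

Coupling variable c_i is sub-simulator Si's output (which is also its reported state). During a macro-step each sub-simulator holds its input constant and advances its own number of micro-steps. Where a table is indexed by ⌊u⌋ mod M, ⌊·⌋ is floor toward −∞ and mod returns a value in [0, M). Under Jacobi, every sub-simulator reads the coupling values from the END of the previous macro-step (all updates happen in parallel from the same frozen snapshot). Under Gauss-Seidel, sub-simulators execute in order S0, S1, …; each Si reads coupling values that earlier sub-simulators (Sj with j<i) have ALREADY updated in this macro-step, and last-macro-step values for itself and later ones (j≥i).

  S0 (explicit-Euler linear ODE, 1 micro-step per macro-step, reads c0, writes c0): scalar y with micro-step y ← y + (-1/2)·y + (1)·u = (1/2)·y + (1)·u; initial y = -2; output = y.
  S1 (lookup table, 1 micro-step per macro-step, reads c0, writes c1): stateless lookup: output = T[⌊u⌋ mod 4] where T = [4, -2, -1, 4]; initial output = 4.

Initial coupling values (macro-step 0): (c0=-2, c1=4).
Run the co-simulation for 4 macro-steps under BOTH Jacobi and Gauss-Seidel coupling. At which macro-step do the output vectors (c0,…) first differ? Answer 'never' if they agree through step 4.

[Jacobi] macro 1: S0 reads c0=-2 → after 1×micro: -3; S1 reads c0=-2 → after 1×micro: -1 ⇒ (c0=-3, c1=-1)
[Jacobi] macro 2: S0 reads c0=-3 → after 1×micro: -9/2; S1 reads c0=-3 → after 1×micro: -2 ⇒ (c0=-9/2, c1=-2)
[Jacobi] macro 3: S0 reads c0=-9/2 → after 1×micro: -27/4; S1 reads c0=-9/2 → after 1×micro: 4 ⇒ (c0=-27/4, c1=4)
[Jacobi] macro 4: S0 reads c0=-27/4 → after 1×micro: -81/8; S1 reads c0=-27/4 → after 1×micro: -2 ⇒ (c0=-81/8, c1=-2)
[Gauss-Seidel] macro 1: S0 reads c0=-2 → after 1×micro: -3; S1 reads c0=-3 → after 1×micro: -2 ⇒ (c0=-3, c1=-2)
[Gauss-Seidel] macro 2: S0 reads c0=-3 → after 1×micro: -9/2; S1 reads c0=-9/2 → after 1×micro: 4 ⇒ (c0=-9/2, c1=4)
[Gauss-Seidel] macro 3: S0 reads c0=-9/2 → after 1×micro: -27/4; S1 reads c0=-27/4 → after 1×micro: -2 ⇒ (c0=-27/4, c1=-2)
[Gauss-Seidel] macro 4: S0 reads c0=-27/4 → after 1×micro: -81/8; S1 reads c0=-81/8 → after 1×micro: -2 ⇒ (c0=-81/8, c1=-2)

first divergence at macro-step: 1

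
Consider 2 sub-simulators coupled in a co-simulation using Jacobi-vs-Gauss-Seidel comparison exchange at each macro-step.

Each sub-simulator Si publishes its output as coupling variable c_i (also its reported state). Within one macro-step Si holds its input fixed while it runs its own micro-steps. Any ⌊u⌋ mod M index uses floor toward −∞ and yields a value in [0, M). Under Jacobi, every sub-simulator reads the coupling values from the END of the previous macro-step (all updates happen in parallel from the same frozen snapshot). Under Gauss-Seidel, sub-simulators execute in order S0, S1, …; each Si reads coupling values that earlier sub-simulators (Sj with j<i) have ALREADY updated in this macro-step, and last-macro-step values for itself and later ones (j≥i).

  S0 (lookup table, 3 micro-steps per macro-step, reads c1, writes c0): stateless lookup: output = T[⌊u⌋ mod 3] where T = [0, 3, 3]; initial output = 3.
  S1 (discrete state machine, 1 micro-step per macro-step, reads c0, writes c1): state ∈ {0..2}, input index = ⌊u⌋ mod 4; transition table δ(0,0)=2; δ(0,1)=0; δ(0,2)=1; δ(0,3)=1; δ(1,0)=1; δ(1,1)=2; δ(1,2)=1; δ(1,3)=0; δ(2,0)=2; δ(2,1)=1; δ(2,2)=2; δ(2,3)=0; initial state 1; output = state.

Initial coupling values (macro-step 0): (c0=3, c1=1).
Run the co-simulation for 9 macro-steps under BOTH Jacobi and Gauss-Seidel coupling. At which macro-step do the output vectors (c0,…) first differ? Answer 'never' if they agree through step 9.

[Jacobi] macro 1: S0 reads c1=1 → after 3×micro: 3; S1 reads c0=3 → after 1×micro: 0 ⇒ (c0=3, c1=0)
[Jacobi] macro 2: S0 reads c1=0 → after 3×micro: 0; S1 reads c0=3 → after 1×micro: 1 ⇒ (c0=0, c1=1)
[Jacobi] macro 3: S0 reads c1=1 → after 3×micro: 3; S1 reads c0=0 → after 1×micro: 1 ⇒ (c0=3, c1=1)
[Jacobi] macro 4: S0 reads c1=1 → after 3×micro: 3; S1 reads c0=3 → after 1×micro: 0 ⇒ (c0=3, c1=0)
[Jacobi] macro 5: S0 reads c1=0 → after 3×micro: 0; S1 reads c0=3 → after 1×micro: 1 ⇒ (c0=0, c1=1)
[Jacobi] macro 6: S0 reads c1=1 → after 3×micro: 3; S1 reads c0=0 → after 1×micro: 1 ⇒ (c0=3, c1=1)
[Jacobi] macro 7: S0 reads c1=1 → after 3×micro: 3; S1 reads c0=3 → after 1×micro: 0 ⇒ (c0=3, c1=0)
[Jacobi] macro 8: S0 reads c1=0 → after 3×micro: 0; S1 reads c0=3 → after 1×micro: 1 ⇒ (c0=0, c1=1)
[Jacobi] macro 9: S0 reads c1=1 → after 3×micro: 3; S1 reads c0=0 → after 1×micro: 1 ⇒ (c0=3, c1=1)
[Gauss-Seidel] macro 1: S0 reads c1=1 → after 3×micro: 3; S1 reads c0=3 → after 1×micro: 0 ⇒ (c0=3, c1=0)
[Gauss-Seidel] macro 2: S0 reads c1=0 → after 3×micro: 0; S1 reads c0=0 → after 1×micro: 2 ⇒ (c0=0, c1=2)
[Gauss-Seidel] macro 3: S0 reads c1=2 → after 3×micro: 3; S1 reads c0=3 → after 1×micro: 0 ⇒ (c0=3, c1=0)
[Gauss-Seidel] macro 4: S0 reads c1=0 → after 3×micro: 0; S1 reads c0=0 → after 1×micro: 2 ⇒ (c0=0, c1=2)
[Gauss-Seidel] macro 5: S0 reads c1=2 → after 3×micro: 3; S1 reads c0=3 → after 1×micro: 0 ⇒ (c0=3, c1=0)
[Gauss-Seidel] macro 6: S0 reads c1=0 → after 3×micro: 0; S1 reads c0=0 → after 1×micro: 2 ⇒ (c0=0, c1=2)
[Gauss-Seidel] macro 7: S0 reads c1=2 → after 3×micro: 3; S1 reads c0=3 → after 1×micro: 0 ⇒ (c0=3, c1=0)
[Gauss-Seidel] macro 8: S0 reads c1=0 → after 3×micro: 0; S1 reads c0=0 → after 1×micro: 2 ⇒ (c0=0, c1=2)
[Gauss-Seidel] macro 9: S0 reads c1=2 → after 3×micro: 3; S1 reads c0=3 → after 1×micro: 0 ⇒ (c0=3, c1=0)

first divergence at macro-step: 2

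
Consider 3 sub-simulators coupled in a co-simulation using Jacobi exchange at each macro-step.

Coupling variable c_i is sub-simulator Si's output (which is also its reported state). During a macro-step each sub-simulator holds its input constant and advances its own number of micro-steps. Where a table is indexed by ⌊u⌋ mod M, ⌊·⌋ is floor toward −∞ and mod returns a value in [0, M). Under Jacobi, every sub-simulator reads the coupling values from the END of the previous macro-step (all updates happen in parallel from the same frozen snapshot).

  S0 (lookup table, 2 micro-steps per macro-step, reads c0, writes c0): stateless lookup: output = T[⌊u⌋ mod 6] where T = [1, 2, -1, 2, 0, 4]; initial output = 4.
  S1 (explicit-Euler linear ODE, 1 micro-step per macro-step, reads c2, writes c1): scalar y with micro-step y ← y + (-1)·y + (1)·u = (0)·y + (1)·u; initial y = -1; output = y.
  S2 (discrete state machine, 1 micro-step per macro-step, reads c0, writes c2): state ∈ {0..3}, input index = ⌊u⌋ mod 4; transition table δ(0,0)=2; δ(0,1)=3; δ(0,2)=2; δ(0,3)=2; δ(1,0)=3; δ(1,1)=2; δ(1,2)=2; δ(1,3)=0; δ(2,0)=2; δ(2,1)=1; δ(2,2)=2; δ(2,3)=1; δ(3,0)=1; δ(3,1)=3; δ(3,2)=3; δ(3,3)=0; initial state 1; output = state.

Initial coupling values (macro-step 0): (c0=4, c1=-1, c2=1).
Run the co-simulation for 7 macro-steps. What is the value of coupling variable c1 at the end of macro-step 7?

c1 at macro-step 7 = 3

macro 1: S0 reads c0=4 → after 2×micro: 0; S1 reads c2=1 → after 1×micro: 1; S2 reads c0=4 → after 1×micro: 3 ⇒ (c0=0, c1=1, c2=3)
macro 2: S0 reads c0=0 → after 2×micro: 1; S1 reads c2=3 → after 1×micro: 3; S2 reads c0=0 → after 1×micro: 1 ⇒ (c0=1, c1=3, c2=1)
macro 3: S0 reads c0=1 → after 2×micro: 2; S1 reads c2=1 → after 1×micro: 1; S2 reads c0=1 → after 1×micro: 2 ⇒ (c0=2, c1=1, c2=2)
macro 4: S0 reads c0=2 → after 2×micro: -1; S1 reads c2=2 → after 1×micro: 2; S2 reads c0=2 → after 1×micro: 2 ⇒ (c0=-1, c1=2, c2=2)
macro 5: S0 reads c0=-1 → after 2×micro: 4; S1 reads c2=2 → after 1×micro: 2; S2 reads c0=-1 → after 1×micro: 1 ⇒ (c0=4, c1=2, c2=1)
macro 6: S0 reads c0=4 → after 2×micro: 0; S1 reads c2=1 → after 1×micro: 1; S2 reads c0=4 → after 1×micro: 3 ⇒ (c0=0, c1=1, c2=3)
macro 7: S0 reads c0=0 → after 2×micro: 1; S1 reads c2=3 → after 1×micro: 3; S2 reads c0=0 → after 1×micro: 1 ⇒ (c0=1, c1=3, c2=1)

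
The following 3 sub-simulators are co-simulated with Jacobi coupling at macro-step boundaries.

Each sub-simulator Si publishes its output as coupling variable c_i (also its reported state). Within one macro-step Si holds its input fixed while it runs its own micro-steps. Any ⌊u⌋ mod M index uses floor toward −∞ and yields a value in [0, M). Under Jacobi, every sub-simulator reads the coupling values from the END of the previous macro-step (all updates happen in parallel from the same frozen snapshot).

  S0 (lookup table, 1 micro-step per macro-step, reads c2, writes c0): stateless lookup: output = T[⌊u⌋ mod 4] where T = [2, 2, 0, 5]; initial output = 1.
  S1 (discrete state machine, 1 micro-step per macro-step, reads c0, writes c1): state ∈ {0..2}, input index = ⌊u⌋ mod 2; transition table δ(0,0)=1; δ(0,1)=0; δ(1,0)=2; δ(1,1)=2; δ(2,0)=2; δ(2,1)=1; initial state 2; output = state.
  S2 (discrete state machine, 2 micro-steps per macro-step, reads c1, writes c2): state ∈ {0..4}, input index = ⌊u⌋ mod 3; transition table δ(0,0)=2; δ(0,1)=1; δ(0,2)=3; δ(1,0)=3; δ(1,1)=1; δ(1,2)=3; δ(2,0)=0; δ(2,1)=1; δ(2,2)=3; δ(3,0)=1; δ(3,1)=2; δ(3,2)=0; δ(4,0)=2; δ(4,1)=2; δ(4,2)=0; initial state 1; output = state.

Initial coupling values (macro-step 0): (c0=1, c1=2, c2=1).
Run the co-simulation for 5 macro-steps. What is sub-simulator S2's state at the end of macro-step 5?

macro 1: S0 reads c2=1 → after 1×micro: 2; S1 reads c0=1 → after 1×micro: 1; S2 reads c1=2 → after 2×micro: 0 ⇒ (c0=2, c1=1, c2=0)
macro 2: S0 reads c2=0 → after 1×micro: 2; S1 reads c0=2 → after 1×micro: 2; S2 reads c1=1 → after 2×micro: 1 ⇒ (c0=2, c1=2, c2=1)
macro 3: S0 reads c2=1 → after 1×micro: 2; S1 reads c0=2 → after 1×micro: 2; S2 reads c1=2 → after 2×micro: 0 ⇒ (c0=2, c1=2, c2=0)
macro 4: S0 reads c2=0 → after 1×micro: 2; S1 reads c0=2 → after 1×micro: 2; S2 reads c1=2 → after 2×micro: 0 ⇒ (c0=2, c1=2, c2=0)
macro 5: S0 reads c2=0 → after 1×micro: 2; S1 reads c0=2 → after 1×micro: 2; S2 reads c1=2 → after 2×micro: 0 ⇒ (c0=2, c1=2, c2=0)

S2 state at macro-step 5 = 0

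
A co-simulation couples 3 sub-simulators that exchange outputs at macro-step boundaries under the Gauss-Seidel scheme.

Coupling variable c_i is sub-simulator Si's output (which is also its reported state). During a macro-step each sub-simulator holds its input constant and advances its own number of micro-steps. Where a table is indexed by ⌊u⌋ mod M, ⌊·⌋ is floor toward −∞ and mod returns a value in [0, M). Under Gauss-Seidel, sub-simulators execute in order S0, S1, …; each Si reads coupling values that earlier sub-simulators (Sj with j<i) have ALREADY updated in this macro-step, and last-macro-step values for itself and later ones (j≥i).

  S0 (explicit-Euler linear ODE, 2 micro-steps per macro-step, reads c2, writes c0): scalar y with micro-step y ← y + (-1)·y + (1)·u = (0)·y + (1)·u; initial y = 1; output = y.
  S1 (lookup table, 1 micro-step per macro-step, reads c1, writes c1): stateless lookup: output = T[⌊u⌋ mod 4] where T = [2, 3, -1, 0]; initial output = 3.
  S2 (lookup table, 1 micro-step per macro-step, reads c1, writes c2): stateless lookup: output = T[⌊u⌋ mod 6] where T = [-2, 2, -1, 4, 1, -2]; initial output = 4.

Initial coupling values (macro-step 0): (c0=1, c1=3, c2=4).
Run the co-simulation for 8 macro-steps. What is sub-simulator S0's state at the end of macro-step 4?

macro 1: S0 reads c2=4 → after 2×micro: 4; S1 reads c1=3 → after 1×micro: 0; S2 reads c1=0 → after 1×micro: -2 ⇒ (c0=4, c1=0, c2=-2)
macro 2: S0 reads c2=-2 → after 2×micro: -2; S1 reads c1=0 → after 1×micro: 2; S2 reads c1=2 → after 1×micro: -1 ⇒ (c0=-2, c1=2, c2=-1)
macro 3: S0 reads c2=-1 → after 2×micro: -1; S1 reads c1=2 → after 1×micro: -1; S2 reads c1=-1 → after 1×micro: -2 ⇒ (c0=-1, c1=-1, c2=-2)
macro 4: S0 reads c2=-2 → after 2×micro: -2; S1 reads c1=-1 → after 1×micro: 0; S2 reads c1=0 → after 1×micro: -2 ⇒ (c0=-2, c1=0, c2=-2)
macro 5: S0 reads c2=-2 → after 2×micro: -2; S1 reads c1=0 → after 1×micro: 2; S2 reads c1=2 → after 1×micro: -1 ⇒ (c0=-2, c1=2, c2=-1)
macro 6: S0 reads c2=-1 → after 2×micro: -1; S1 reads c1=2 → after 1×micro: -1; S2 reads c1=-1 → after 1×micro: -2 ⇒ (c0=-1, c1=-1, c2=-2)
macro 7: S0 reads c2=-2 → after 2×micro: -2; S1 reads c1=-1 → after 1×micro: 0; S2 reads c1=0 → after 1×micro: -2 ⇒ (c0=-2, c1=0, c2=-2)
macro 8: S0 reads c2=-2 → after 2×micro: -2; S1 reads c1=0 → after 1×micro: 2; S2 reads c1=2 → after 1×micro: -1 ⇒ (c0=-2, c1=2, c2=-1)

S0 state at macro-step 4 = -2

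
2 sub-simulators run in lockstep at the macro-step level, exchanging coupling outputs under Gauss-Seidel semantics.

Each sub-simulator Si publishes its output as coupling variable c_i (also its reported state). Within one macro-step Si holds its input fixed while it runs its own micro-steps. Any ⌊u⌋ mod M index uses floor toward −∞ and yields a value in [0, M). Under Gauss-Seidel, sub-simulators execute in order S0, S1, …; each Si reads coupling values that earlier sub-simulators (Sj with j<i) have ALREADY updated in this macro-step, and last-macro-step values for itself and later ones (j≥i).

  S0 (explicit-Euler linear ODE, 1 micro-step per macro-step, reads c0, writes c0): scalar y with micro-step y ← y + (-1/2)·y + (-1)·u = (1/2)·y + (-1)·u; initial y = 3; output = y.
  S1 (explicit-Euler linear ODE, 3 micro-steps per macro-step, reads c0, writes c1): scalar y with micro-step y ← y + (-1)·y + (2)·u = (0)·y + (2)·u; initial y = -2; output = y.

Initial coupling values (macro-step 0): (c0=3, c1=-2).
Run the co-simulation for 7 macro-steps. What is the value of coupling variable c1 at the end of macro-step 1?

macro 1: S0 reads c0=3 → after 1×micro: -3/2; S1 reads c0=-3/2 → after 3×micro: -3 ⇒ (c0=-3/2, c1=-3)
macro 2: S0 reads c0=-3/2 → after 1×micro: 3/4; S1 reads c0=3/4 → after 3×micro: 3/2 ⇒ (c0=3/4, c1=3/2)
macro 3: S0 reads c0=3/4 → after 1×micro: -3/8; S1 reads c0=-3/8 → after 3×micro: -3/4 ⇒ (c0=-3/8, c1=-3/4)
macro 4: S0 reads c0=-3/8 → after 1×micro: 3/16; S1 reads c0=3/16 → after 3×micro: 3/8 ⇒ (c0=3/16, c1=3/8)
macro 5: S0 reads c0=3/16 → after 1×micro: -3/32; S1 reads c0=-3/32 → after 3×micro: -3/16 ⇒ (c0=-3/32, c1=-3/16)
macro 6: S0 reads c0=-3/32 → after 1×micro: 3/64; S1 reads c0=3/64 → after 3×micro: 3/32 ⇒ (c0=3/64, c1=3/32)
macro 7: S0 reads c0=3/64 → after 1×micro: -3/128; S1 reads c0=-3/128 → after 3×micro: -3/64 ⇒ (c0=-3/128, c1=-3/64)

c1 at macro-step 1 = -3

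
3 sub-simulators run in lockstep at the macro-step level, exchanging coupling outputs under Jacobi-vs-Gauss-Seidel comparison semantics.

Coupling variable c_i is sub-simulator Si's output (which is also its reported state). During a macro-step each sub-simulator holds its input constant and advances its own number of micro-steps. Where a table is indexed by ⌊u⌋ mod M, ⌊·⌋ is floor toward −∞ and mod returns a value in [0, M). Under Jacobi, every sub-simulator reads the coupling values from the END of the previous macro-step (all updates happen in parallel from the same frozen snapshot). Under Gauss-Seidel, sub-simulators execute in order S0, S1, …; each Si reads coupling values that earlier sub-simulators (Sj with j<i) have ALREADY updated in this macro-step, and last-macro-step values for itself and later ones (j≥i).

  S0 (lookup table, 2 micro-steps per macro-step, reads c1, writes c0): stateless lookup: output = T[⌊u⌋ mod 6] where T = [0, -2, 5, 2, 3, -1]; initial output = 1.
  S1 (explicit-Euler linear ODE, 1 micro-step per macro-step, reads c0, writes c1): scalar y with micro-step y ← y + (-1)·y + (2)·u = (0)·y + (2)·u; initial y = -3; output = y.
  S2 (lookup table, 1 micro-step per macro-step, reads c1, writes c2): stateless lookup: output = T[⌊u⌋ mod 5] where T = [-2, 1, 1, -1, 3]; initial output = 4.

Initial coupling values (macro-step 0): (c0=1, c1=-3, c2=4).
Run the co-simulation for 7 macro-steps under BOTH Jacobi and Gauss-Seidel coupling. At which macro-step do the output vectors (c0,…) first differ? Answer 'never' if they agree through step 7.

[Jacobi] macro 1: S0 reads c1=-3 → after 2×micro: 2; S1 reads c0=1 → after 1×micro: 2; S2 reads c1=-3 → after 1×micro: 1 ⇒ (c0=2, c1=2, c2=1)
[Jacobi] macro 2: S0 reads c1=2 → after 2×micro: 5; S1 reads c0=2 → after 1×micro: 4; S2 reads c1=2 → after 1×micro: 1 ⇒ (c0=5, c1=4, c2=1)
[Jacobi] macro 3: S0 reads c1=4 → after 2×micro: 3; S1 reads c0=5 → after 1×micro: 10; S2 reads c1=4 → after 1×micro: 3 ⇒ (c0=3, c1=10, c2=3)
[Jacobi] macro 4: S0 reads c1=10 → after 2×micro: 3; S1 reads c0=3 → after 1×micro: 6; S2 reads c1=10 → after 1×micro: -2 ⇒ (c0=3, c1=6, c2=-2)
[Jacobi] macro 5: S0 reads c1=6 → after 2×micro: 0; S1 reads c0=3 → after 1×micro: 6; S2 reads c1=6 → after 1×micro: 1 ⇒ (c0=0, c1=6, c2=1)
[Jacobi] macro 6: S0 reads c1=6 → after 2×micro: 0; S1 reads c0=0 → after 1×micro: 0; S2 reads c1=6 → after 1×micro: 1 ⇒ (c0=0, c1=0, c2=1)
[Jacobi] macro 7: S0 reads c1=0 → after 2×micro: 0; S1 reads c0=0 → after 1×micro: 0; S2 reads c1=0 → after 1×micro: -2 ⇒ (c0=0, c1=0, c2=-2)
[Gauss-Seidel] macro 1: S0 reads c1=-3 → after 2×micro: 2; S1 reads c0=2 → after 1×micro: 4; S2 reads c1=4 → after 1×micro: 3 ⇒ (c0=2, c1=4, c2=3)
[Gauss-Seidel] macro 2: S0 reads c1=4 → after 2×micro: 3; S1 reads c0=3 → after 1×micro: 6; S2 reads c1=6 → after 1×micro: 1 ⇒ (c0=3, c1=6, c2=1)
[Gauss-Seidel] macro 3: S0 reads c1=6 → after 2×micro: 0; S1 reads c0=0 → after 1×micro: 0; S2 reads c1=0 → after 1×micro: -2 ⇒ (c0=0, c1=0, c2=-2)
[Gauss-Seidel] macro 4: S0 reads c1=0 → after 2×micro: 0; S1 reads c0=0 → after 1×micro: 0; S2 reads c1=0 → after 1×micro: -2 ⇒ (c0=0, c1=0, c2=-2)
[Gauss-Seidel] macro 5: S0 reads c1=0 → after 2×micro: 0; S1 reads c0=0 → after 1×micro: 0; S2 reads c1=0 → after 1×micro: -2 ⇒ (c0=0, c1=0, c2=-2)
[Gauss-Seidel] macro 6: S0 reads c1=0 → after 2×micro: 0; S1 reads c0=0 → after 1×micro: 0; S2 reads c1=0 → after 1×micro: -2 ⇒ (c0=0, c1=0, c2=-2)
[Gauss-Seidel] macro 7: S0 reads c1=0 → after 2×micro: 0; S1 reads c0=0 → after 1×micro: 0; S2 reads c1=0 → after 1×micro: -2 ⇒ (c0=0, c1=0, c2=-2)

first divergence at macro-step: 1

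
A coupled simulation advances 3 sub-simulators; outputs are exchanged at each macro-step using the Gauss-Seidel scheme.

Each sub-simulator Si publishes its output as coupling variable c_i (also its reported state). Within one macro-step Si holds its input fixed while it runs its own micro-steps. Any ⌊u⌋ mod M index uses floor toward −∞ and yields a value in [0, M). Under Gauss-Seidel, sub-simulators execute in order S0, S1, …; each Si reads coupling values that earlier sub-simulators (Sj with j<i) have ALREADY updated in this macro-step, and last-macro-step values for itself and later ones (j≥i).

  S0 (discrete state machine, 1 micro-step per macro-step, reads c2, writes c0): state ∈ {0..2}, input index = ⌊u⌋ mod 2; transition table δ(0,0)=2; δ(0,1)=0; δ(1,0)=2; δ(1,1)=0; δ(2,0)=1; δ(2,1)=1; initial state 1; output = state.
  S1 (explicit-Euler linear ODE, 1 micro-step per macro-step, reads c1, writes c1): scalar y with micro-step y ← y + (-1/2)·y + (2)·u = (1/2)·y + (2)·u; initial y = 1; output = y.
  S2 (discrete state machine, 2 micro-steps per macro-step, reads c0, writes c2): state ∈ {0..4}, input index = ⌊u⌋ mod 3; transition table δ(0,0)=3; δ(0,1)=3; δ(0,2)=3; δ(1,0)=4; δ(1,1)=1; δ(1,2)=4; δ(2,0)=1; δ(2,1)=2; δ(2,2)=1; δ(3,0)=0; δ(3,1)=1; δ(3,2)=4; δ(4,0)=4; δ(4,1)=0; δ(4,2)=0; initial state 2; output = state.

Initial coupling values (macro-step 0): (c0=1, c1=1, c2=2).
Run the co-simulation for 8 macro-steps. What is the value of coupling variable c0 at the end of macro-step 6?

c0 at macro-step 6 = 0

macro 1: S0 reads c2=2 → after 1×micro: 2; S1 reads c1=1 → after 1×micro: 5/2; S2 reads c0=2 → after 2×micro: 4 ⇒ (c0=2, c1=5/2, c2=4)
macro 2: S0 reads c2=4 → after 1×micro: 1; S1 reads c1=5/2 → after 1×micro: 25/4; S2 reads c0=1 → after 2×micro: 3 ⇒ (c0=1, c1=25/4, c2=3)
macro 3: S0 reads c2=3 → after 1×micro: 0; S1 reads c1=25/4 → after 1×micro: 125/8; S2 reads c0=0 → after 2×micro: 3 ⇒ (c0=0, c1=125/8, c2=3)
macro 4: S0 reads c2=3 → after 1×micro: 0; S1 reads c1=125/8 → after 1×micro: 625/16; S2 reads c0=0 → after 2×micro: 3 ⇒ (c0=0, c1=625/16, c2=3)
macro 5: S0 reads c2=3 → after 1×micro: 0; S1 reads c1=625/16 → after 1×micro: 3125/32; S2 reads c0=0 → after 2×micro: 3 ⇒ (c0=0, c1=3125/32, c2=3)
macro 6: S0 reads c2=3 → after 1×micro: 0; S1 reads c1=3125/32 → after 1×micro: 15625/64; S2 reads c0=0 → after 2×micro: 3 ⇒ (c0=0, c1=15625/64, c2=3)
macro 7: S0 reads c2=3 → after 1×micro: 0; S1 reads c1=15625/64 → after 1×micro: 78125/128; S2 reads c0=0 → after 2×micro: 3 ⇒ (c0=0, c1=78125/128, c2=3)
macro 8: S0 reads c2=3 → after 1×micro: 0; S1 reads c1=78125/128 → after 1×micro: 390625/256; S2 reads c0=0 → after 2×micro: 3 ⇒ (c0=0, c1=390625/256, c2=3)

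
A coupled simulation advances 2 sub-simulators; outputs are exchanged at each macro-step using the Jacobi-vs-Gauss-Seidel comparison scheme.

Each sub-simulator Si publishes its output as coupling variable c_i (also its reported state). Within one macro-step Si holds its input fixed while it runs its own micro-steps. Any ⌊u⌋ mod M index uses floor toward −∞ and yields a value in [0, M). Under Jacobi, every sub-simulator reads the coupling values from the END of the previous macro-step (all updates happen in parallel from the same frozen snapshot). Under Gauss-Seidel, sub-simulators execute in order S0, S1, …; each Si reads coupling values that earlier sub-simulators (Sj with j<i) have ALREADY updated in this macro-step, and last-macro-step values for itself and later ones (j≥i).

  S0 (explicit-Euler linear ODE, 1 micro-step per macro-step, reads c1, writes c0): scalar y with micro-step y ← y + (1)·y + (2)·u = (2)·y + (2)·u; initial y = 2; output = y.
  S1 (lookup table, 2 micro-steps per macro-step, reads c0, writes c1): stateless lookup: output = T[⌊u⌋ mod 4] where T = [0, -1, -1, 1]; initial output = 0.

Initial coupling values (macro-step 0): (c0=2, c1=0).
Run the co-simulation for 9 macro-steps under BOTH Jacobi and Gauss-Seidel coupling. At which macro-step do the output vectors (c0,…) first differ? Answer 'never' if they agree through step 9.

first divergence at macro-step: 1

[Jacobi] macro 1: S0 reads c1=0 → after 1×micro: 4; S1 reads c0=2 → after 2×micro: -1 ⇒ (c0=4, c1=-1)
[Jacobi] macro 2: S0 reads c1=-1 → after 1×micro: 6; S1 reads c0=4 → after 2×micro: 0 ⇒ (c0=6, c1=0)
[Jacobi] macro 3: S0 reads c1=0 → after 1×micro: 12; S1 reads c0=6 → after 2×micro: -1 ⇒ (c0=12, c1=-1)
[Jacobi] macro 4: S0 reads c1=-1 → after 1×micro: 22; S1 reads c0=12 → after 2×micro: 0 ⇒ (c0=22, c1=0)
[Jacobi] macro 5: S0 reads c1=0 → after 1×micro: 44; S1 reads c0=22 → after 2×micro: -1 ⇒ (c0=44, c1=-1)
[Jacobi] macro 6: S0 reads c1=-1 → after 1×micro: 86; S1 reads c0=44 → after 2×micro: 0 ⇒ (c0=86, c1=0)
[Jacobi] macro 7: S0 reads c1=0 → after 1×micro: 172; S1 reads c0=86 → after 2×micro: -1 ⇒ (c0=172, c1=-1)
[Jacobi] macro 8: S0 reads c1=-1 → after 1×micro: 342; S1 reads c0=172 → after 2×micro: 0 ⇒ (c0=342, c1=0)
[Jacobi] macro 9: S0 reads c1=0 → after 1×micro: 684; S1 reads c0=342 → after 2×micro: -1 ⇒ (c0=684, c1=-1)
[Gauss-Seidel] macro 1: S0 reads c1=0 → after 1×micro: 4; S1 reads c0=4 → after 2×micro: 0 ⇒ (c0=4, c1=0)
[Gauss-Seidel] macro 2: S0 reads c1=0 → after 1×micro: 8; S1 reads c0=8 → after 2×micro: 0 ⇒ (c0=8, c1=0)
[Gauss-Seidel] macro 3: S0 reads c1=0 → after 1×micro: 16; S1 reads c0=16 → after 2×micro: 0 ⇒ (c0=16, c1=0)
[Gauss-Seidel] macro 4: S0 reads c1=0 → after 1×micro: 32; S1 reads c0=32 → after 2×micro: 0 ⇒ (c0=32, c1=0)
[Gauss-Seidel] macro 5: S0 reads c1=0 → after 1×micro: 64; S1 reads c0=64 → after 2×micro: 0 ⇒ (c0=64, c1=0)
[Gauss-Seidel] macro 6: S0 reads c1=0 → after 1×micro: 128; S1 reads c0=128 → after 2×micro: 0 ⇒ (c0=128, c1=0)
[Gauss-Seidel] macro 7: S0 reads c1=0 → after 1×micro: 256; S1 reads c0=256 → after 2×micro: 0 ⇒ (c0=256, c1=0)
[Gauss-Seidel] macro 8: S0 reads c1=0 → after 1×micro: 512; S1 reads c0=512 → after 2×micro: 0 ⇒ (c0=512, c1=0)
[Gauss-Seidel] macro 9: S0 reads c1=0 → after 1×micro: 1024; S1 reads c0=1024 → after 2×micro: 0 ⇒ (c0=1024, c1=0)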